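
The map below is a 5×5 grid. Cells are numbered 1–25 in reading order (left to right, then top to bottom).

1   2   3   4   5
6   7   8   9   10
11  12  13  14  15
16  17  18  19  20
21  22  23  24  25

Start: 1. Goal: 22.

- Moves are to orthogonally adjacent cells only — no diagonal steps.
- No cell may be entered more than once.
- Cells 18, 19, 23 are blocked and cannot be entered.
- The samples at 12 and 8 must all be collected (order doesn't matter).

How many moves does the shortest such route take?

Any route passes through 12 and 8 in some order between 1 and 22. Summing Manhattan distances along each leg and taking the cheapest ordering (1 → 8 → 12 → 22) gives a lower bound of 3 + 2 + 2 = 7 moves.
A route of 7 moves achieves this: 1 → 6 → 7 → 8 → 13 → 12 → 17 → 22.
Since 7 matches the lower bound, it is optimal.

7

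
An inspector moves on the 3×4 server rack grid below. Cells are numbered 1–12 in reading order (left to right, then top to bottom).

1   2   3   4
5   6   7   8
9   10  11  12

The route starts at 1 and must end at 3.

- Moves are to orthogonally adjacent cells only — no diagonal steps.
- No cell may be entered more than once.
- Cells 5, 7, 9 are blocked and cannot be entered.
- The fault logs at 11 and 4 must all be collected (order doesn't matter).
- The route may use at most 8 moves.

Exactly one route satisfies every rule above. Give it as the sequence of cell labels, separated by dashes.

1 - 2 - 6 - 10 - 11 - 12 - 8 - 4 - 3

The 8-move cap with required stops at 11, 4 leaves no slack for detours.
Route from 1: right 1 to 2, down 2 to 10, right 2 to 12, up 2 to 4, left 1 to 3 — 8 moves in all.
Check: all required cells visited; 8 ≤ 8 moves.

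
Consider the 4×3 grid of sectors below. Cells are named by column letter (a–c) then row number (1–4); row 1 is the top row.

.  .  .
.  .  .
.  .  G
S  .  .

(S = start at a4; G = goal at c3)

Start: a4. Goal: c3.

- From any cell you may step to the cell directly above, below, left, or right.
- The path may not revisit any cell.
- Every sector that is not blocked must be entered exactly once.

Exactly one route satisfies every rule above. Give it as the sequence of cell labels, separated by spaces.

a4 a3 a2 a1 b1 c1 c2 b2 b3 b4 c4 c3

Need to visit all 12 open cells exactly once, starting at a4 and ending at c3.
Cell c1 has only two open neighbours (c2 and b1), so the path must pass straight through it: one of those is the cell it's entered from and the other is where it exits.
Route from a4: up 3 to a1, right 2 to c1, down 1 to c2, left 1 to b2, down 2 to b4, right 1 to c4, up 1 to c3 — 11 moves in all.
Check: all 12 open cells covered.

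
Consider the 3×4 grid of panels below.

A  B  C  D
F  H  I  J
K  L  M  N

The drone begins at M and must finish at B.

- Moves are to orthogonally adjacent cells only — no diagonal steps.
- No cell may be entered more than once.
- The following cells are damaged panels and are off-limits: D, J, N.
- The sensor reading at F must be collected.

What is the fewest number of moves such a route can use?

Any route passes through F somewhere between M and B. Summing Manhattan distances along the two legs (M → F → B) gives a lower bound of 3 + 2 = 5 moves.
A route of 5 moves achieves this: M → I → H → F → A → B.
Since 5 matches the lower bound, it is optimal.

5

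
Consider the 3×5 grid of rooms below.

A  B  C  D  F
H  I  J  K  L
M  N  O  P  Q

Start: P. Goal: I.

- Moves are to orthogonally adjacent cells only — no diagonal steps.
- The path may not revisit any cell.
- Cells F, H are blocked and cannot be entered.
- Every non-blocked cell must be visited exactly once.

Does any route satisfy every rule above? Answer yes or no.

no

Cell A has only one open neighbour but is neither the start nor the goal, so a Hamiltonian route would have to both enter and leave it through the same neighbour — impossible without revisiting.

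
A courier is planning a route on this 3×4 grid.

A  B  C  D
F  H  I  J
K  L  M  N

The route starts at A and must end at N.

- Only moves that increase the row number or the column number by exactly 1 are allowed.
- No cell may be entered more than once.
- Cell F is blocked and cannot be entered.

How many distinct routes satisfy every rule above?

A right/down-only route from A to N makes exactly 2 down-moves and 3 right-moves in some order.
With no other constraints that would be C(5,2) = 10 routes.
Subtract routes through each blocked cell (inclusion–exclusion for overlaps): − through F: 4 → 6.
That gives 6 routes.

6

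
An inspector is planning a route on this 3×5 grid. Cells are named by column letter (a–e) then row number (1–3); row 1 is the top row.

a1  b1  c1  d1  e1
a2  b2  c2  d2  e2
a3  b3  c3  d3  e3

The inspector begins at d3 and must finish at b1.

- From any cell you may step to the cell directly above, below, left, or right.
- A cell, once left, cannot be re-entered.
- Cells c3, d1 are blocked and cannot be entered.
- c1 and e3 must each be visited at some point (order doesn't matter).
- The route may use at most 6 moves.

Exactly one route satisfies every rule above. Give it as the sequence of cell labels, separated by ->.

d3 -> e3 -> e2 -> d2 -> c2 -> c1 -> b1

The 6-move cap with required stops at c1, e3 leaves no slack for detours.
Route from d3: right to e3, up to e2, 2× left (reaching c2), up to c1, left to b1 — 6 moves in all.
Check: all required cells visited; 6 ≤ 6 moves.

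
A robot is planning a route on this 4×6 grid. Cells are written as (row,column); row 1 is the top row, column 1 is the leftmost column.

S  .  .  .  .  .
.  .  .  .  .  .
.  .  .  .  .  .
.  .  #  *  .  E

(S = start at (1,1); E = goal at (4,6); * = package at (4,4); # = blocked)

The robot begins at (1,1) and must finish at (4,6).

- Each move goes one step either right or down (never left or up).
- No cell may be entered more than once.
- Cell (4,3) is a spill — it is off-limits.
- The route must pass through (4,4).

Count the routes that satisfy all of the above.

10

A right/down-only route from (1,1) to (4,6) makes exactly 3 down-moves and 5 right-moves in some order.
With no other constraints that would be C(8,3) = 56 routes.
Split at (4,4) and multiply the segment counts (each segment already excludes blocked cells): (1,1)→(4,4): 10; (4,4)→(4,6): 1; product = 10.
That gives 10 routes.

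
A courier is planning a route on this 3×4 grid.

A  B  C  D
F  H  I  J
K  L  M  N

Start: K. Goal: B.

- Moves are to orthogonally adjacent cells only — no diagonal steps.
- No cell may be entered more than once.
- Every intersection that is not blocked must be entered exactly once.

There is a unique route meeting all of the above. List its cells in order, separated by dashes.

Need to visit all 12 open cells exactly once, starting at K and ending at B.
Cell D has only two open neighbours (J and C), so the path must pass straight through it: one of those is the cell it's entered from and the other is where it exits.
Route from K: right 3 to N, up 2 to D, left 1 to C, down 1 to I, left 2 to F, up 1 to A, right 1 to B — 11 moves in all.
Check: all 12 open cells covered.

K - L - M - N - J - D - C - I - H - F - A - B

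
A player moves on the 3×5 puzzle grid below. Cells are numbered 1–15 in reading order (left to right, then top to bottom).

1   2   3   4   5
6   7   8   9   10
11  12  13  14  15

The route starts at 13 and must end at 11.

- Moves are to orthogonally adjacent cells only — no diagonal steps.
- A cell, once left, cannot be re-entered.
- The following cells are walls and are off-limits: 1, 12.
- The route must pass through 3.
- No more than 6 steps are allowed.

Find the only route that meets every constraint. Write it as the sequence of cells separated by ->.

13 -> 8 -> 3 -> 2 -> 7 -> 6 -> 11

The 6-move cap with required stops at 3 leaves no slack for detours.
Route from 13: up 2 to 3, left 1 to 2, down 1 to 7, left 1 to 6, down 1 to 11 — 6 moves in all.
Check: all required cells visited; 6 ≤ 6 moves.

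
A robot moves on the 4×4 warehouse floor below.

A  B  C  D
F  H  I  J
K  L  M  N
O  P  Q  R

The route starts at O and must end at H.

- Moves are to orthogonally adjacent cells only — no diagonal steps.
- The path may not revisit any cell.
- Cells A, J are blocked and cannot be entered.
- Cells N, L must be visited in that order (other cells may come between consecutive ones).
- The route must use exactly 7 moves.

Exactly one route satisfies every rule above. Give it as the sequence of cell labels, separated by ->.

O -> P -> Q -> R -> N -> M -> L -> H

The waypoints must appear in the order N, L, with no cell reused.
Route from O: 3× right (reaching R), up to N, 2× left (reaching L), up to H — 7 moves in all.
Check: order respected (N at step 4, L at step 6); 7 moves as required.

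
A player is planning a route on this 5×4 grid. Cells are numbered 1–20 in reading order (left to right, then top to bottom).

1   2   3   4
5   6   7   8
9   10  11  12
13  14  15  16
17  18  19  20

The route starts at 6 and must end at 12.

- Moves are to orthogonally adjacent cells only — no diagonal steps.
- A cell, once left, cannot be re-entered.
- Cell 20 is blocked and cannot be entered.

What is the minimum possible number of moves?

The Manhattan distance from 6 to 12 is |2−3| + |2−4| = 3, so at least 3 moves are needed.
A route of 3 moves achieves this: 6 → 10 → 11 → 12.
Since 3 matches the lower bound, it is optimal.

3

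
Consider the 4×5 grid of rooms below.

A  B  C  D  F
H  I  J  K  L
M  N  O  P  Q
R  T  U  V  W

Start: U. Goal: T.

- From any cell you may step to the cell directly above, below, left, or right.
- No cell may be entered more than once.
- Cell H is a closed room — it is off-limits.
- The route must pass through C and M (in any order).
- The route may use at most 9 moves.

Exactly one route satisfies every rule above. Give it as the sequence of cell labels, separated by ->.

U -> O -> J -> C -> B -> I -> N -> M -> R -> T

Any route must reach C and M and still end at T within 9 moves, so the order of the required stops is forced.
Route from U: up 3 to C, left 1 to B, down 2 to N, left 1 to M, down 1 to R, right 1 to T — 9 moves in all.
Check: all required cells visited; 9 ≤ 9 moves.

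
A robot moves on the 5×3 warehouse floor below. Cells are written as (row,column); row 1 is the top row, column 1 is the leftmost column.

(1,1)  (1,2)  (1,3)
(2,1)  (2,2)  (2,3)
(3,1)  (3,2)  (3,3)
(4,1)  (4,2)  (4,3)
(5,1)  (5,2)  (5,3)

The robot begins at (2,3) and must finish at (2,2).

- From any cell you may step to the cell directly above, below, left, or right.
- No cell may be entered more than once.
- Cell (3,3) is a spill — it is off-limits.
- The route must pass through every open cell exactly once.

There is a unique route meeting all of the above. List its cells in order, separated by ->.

Need to visit all 14 open cells exactly once, starting at (2,3) and ending at (2,2).
Route from (2,3): up 1 to (1,3), left 2 to (1,1), down 4 to (5,1), right 2 to (5,3), up 1 to (4,3), left 1 to (4,2), up 2 to (2,2) — 13 moves in all.
Check: all 14 open cells covered.

(2,3) -> (1,3) -> (1,2) -> (1,1) -> (2,1) -> (3,1) -> (4,1) -> (5,1) -> (5,2) -> (5,3) -> (4,3) -> (4,2) -> (3,2) -> (2,2)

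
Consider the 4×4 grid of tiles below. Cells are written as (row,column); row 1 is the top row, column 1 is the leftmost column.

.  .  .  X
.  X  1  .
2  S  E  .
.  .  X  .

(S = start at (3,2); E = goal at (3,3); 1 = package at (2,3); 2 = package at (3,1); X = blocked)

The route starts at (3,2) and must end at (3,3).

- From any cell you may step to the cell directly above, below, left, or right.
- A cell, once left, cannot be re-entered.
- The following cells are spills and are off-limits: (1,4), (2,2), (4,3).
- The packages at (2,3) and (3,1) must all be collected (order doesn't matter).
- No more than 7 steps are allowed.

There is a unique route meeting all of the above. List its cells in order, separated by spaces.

(3,2) (3,1) (2,1) (1,1) (1,2) (1,3) (2,3) (3,3)

The budget equals the shortest possible length, so every move has to be on a shortest route through the required cells.
Route from (3,2): left to (3,1), 2× up (reaching (1,1)), 2× right (reaching (1,3)), 2× down (reaching (3,3)) — 7 moves in all.
Check: all required cells visited; 7 ≤ 7 moves.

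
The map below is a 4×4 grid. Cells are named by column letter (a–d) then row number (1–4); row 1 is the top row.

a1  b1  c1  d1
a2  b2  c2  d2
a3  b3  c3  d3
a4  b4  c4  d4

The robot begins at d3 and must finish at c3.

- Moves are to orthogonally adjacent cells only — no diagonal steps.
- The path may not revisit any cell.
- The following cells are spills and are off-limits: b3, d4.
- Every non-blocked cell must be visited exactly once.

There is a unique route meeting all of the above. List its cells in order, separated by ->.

d3 -> d2 -> d1 -> c1 -> c2 -> b2 -> b1 -> a1 -> a2 -> a3 -> a4 -> b4 -> c4 -> c3

Need to visit all 14 open cells exactly once, starting at d3 and ending at c3.
Cell b4 has only two open neighbours (a4 and c4), so the path must pass straight through it: one of those is the cell it's entered from and the other is where it exits.
Route from d3: 2× up (reaching d1), left to c1, down to c2, left to b2, up to b1, left to a1, 3× down (reaching a4), 2× right (reaching c4), up to c3 — 13 moves in all.
Check: all 14 open cells covered.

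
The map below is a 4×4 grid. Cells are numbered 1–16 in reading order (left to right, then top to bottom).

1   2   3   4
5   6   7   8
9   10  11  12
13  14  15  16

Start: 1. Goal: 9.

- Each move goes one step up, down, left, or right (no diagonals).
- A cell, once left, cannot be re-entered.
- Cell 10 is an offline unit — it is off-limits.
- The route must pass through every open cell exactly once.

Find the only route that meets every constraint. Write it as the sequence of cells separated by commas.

1, 5, 6, 2, 3, 4, 8, 7, 11, 12, 16, 15, 14, 13, 9

Need to visit all 15 open cells exactly once, starting at 1 and ending at 9.
Route from 1: down to 5, right to 6, up to 2, 2× right (reaching 4), down to 8, left to 7, down to 11, right to 12, down to 16, 3× left (reaching 13), up to 9 — 14 moves in all.
Check: all 15 open cells covered.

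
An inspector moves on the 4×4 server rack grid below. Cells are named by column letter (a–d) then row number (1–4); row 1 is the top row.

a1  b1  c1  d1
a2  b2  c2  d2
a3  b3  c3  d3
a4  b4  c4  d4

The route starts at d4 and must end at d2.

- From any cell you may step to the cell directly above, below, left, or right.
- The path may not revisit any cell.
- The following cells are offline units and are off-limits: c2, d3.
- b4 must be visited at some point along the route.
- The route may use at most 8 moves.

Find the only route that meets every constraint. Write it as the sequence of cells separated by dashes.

d4 - c4 - b4 - b3 - b2 - b1 - c1 - d1 - d2

Any route must reach b4 and still end at d2 within 8 moves, so the order of the required stops is forced.
Route from d4: 2× left (reaching b4), 3× up (reaching b1), 2× right (reaching d1), down to d2 — 8 moves in all.
Check: all required cells visited; 8 ≤ 8 moves.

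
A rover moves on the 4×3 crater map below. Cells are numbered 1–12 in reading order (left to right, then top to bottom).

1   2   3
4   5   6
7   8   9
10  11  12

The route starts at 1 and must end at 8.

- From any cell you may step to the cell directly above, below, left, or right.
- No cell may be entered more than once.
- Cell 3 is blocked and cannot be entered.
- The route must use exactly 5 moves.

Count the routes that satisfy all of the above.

4

Need simple routes of exactly 5 moves from 1 to 8 (Manhattan distance 3, so 1 moves are spent on a detour and 1 undoing it).
Enumerating: 1 4 7 10 11 8 | 1 4 5 6 9 8 | 1 2 5 4 7 8 | 1 2 5 6 9 8.
That gives 4 routes.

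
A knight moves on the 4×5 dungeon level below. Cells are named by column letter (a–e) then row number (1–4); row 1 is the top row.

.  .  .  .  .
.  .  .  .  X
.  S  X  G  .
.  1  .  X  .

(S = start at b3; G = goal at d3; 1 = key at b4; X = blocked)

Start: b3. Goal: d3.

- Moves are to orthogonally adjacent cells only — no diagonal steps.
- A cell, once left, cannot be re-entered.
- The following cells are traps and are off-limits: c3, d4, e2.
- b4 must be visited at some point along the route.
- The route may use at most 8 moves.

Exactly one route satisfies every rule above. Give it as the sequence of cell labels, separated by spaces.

Any route must reach b4 and still end at d3 within 8 moves, so the order of the required stops is forced.
Route from b3: down 1 to b4, left 1 to a4, up 2 to a2, right 3 to d2, down 1 to d3 — 8 moves in all.
Check: all required cells visited; 8 ≤ 8 moves.

b3 b4 a4 a3 a2 b2 c2 d2 d3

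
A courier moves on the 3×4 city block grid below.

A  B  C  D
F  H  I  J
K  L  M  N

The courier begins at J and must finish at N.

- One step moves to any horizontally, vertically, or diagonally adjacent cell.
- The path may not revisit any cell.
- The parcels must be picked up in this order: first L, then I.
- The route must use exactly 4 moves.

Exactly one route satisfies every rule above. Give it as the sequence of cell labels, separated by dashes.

The waypoints must appear in the order L, I, with no cell reused.
Route from J: down-left to M, left to L, up-right to I, down-right to N — 4 moves in all.
Check: order respected (L at step 2, I at step 3); 4 moves as required.

J - M - L - I - N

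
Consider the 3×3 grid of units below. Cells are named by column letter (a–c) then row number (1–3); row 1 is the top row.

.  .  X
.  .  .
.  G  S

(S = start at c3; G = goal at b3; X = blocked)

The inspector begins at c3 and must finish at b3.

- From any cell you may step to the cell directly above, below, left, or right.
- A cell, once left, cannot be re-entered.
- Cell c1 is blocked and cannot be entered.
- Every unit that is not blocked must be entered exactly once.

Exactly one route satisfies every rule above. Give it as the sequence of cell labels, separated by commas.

Need to visit all 8 open cells exactly once, starting at c3 and ending at b3.
Cell b1 has only two open neighbours (b2 and a1), so the path must pass straight through it: one of those is the cell it's entered from and the other is where it exits.
Route from c3: up 1 to c2, left 1 to b2, up 1 to b1, left 1 to a1, down 2 to a3, right 1 to b3 — 7 moves in all.
Check: all 8 open cells covered.

c3, c2, b2, b1, a1, a2, a3, b3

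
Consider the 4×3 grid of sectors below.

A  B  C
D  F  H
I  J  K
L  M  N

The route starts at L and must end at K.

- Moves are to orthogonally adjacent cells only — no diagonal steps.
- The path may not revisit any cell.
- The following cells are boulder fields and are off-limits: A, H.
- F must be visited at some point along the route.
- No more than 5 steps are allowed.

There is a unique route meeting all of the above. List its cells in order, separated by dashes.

Any route must reach F and still end at K within 5 moves, so the order of the required stops is forced.
Route from L: up 2 to D, right 1 to F, down 1 to J, right 1 to K — 5 moves in all.
Check: all required cells visited; 5 ≤ 5 moves.

L - I - D - F - J - K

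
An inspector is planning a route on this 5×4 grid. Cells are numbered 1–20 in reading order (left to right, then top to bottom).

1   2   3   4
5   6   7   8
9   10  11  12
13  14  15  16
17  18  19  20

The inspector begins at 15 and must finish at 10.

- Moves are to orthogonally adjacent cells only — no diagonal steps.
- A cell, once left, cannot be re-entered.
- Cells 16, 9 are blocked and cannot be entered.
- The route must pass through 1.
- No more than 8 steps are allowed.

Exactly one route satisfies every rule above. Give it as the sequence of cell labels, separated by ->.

15 -> 11 -> 7 -> 3 -> 2 -> 1 -> 5 -> 6 -> 10

The budget equals the shortest possible length, so every move has to be on a shortest route through the required cells.
Route from 15: up 3 to 3, left 2 to 1, down 1 to 5, right 1 to 6, down 1 to 10 — 8 moves in all.
Check: all required cells visited; 8 ≤ 8 moves.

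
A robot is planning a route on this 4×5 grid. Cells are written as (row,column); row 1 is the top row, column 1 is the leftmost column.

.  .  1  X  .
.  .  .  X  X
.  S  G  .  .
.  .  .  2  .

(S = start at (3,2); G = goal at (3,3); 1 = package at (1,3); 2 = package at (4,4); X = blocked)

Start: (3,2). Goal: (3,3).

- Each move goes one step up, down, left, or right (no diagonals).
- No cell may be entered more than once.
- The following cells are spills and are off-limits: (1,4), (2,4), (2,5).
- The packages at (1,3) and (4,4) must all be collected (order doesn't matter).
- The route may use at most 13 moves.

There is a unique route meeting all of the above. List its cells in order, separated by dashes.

(3,2) - (2,2) - (2,3) - (1,3) - (1,2) - (1,1) - (2,1) - (3,1) - (4,1) - (4,2) - (4,3) - (4,4) - (3,4) - (3,3)

Any route must reach (1,3) and (4,4) and still end at (3,3) within 13 moves, so the order of the required stops is forced.
Route from (3,2): up 1 to (2,2), right 1 to (2,3), up 1 to (1,3), left 2 to (1,1), down 3 to (4,1), right 3 to (4,4), up 1 to (3,4), left 1 to (3,3) — 13 moves in all.
Check: all required cells visited; 13 ≤ 13 moves.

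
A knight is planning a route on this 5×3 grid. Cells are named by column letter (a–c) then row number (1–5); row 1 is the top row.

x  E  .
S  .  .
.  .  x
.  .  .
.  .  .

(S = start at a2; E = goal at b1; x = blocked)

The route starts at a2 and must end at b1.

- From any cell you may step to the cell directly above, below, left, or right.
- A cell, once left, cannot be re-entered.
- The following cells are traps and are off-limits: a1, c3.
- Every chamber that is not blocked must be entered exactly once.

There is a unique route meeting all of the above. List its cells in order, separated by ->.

a2 -> a3 -> a4 -> a5 -> b5 -> c5 -> c4 -> b4 -> b3 -> b2 -> c2 -> c1 -> b1

Need to visit all 13 open cells exactly once, starting at a2 and ending at b1.
Route from a2: down 3 to a5, right 2 to c5, up 1 to c4, left 1 to b4, up 2 to b2, right 1 to c2, up 1 to c1, left 1 to b1 — 12 moves in all.
Check: all 13 open cells covered.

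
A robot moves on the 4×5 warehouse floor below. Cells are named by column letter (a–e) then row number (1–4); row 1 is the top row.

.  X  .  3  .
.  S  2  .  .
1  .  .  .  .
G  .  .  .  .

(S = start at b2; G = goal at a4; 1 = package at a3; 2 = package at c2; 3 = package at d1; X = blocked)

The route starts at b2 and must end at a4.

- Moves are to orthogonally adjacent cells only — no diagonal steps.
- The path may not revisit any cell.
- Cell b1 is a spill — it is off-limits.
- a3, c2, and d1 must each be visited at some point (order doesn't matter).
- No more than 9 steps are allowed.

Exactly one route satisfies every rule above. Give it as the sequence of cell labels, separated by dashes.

Any route must reach a3, c2, and d1 and still end at a4 within 9 moves, so the order of the required stops is forced.
Route from b2: right 1 to c2, up 1 to c1, right 1 to d1, down 2 to d3, left 3 to a3, down 1 to a4 — 9 moves in all.
Check: all required cells visited; 9 ≤ 9 moves.

b2 - c2 - c1 - d1 - d2 - d3 - c3 - b3 - a3 - a4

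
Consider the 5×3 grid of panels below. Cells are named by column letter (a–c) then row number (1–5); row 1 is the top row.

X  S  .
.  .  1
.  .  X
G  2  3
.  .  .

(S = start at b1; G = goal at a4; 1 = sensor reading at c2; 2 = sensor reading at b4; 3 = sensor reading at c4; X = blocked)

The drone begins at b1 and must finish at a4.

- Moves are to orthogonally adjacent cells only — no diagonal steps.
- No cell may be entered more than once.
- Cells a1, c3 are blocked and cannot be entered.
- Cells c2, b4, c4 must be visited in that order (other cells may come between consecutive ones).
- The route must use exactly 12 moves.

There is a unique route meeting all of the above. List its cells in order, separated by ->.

b1 -> c1 -> c2 -> b2 -> a2 -> a3 -> b3 -> b4 -> c4 -> c5 -> b5 -> a5 -> a4

The waypoints must appear in the order c2, b4, c4, with no cell reused.
Route from b1: right 1 to c1, down 1 to c2, left 2 to a2, down 1 to a3, right 1 to b3, down 1 to b4, right 1 to c4, down 1 to c5, left 2 to a5, up 1 to a4 — 12 moves in all.
Check: order respected (1 at step 2, 2 at step 7, 3 at step 8); 12 moves as required.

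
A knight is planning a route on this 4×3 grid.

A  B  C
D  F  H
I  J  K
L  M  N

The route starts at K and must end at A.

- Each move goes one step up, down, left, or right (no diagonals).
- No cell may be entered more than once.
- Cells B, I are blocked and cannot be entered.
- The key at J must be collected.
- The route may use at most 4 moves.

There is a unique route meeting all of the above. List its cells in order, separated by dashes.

K - J - F - D - A

Any route must reach J and still end at A within 4 moves, so the order of the required stops is forced.
Route from K: left 1 to J, up 1 to F, left 1 to D, up 1 to A — 4 moves in all.
Check: all required cells visited; 4 ≤ 4 moves.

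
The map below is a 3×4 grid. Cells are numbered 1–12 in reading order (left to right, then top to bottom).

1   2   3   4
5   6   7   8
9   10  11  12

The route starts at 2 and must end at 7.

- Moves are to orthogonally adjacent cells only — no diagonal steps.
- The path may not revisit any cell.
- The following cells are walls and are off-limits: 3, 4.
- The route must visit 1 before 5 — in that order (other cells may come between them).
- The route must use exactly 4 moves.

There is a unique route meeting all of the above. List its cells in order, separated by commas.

The waypoints must appear in the order 1, 5, with no cell reused.
Route from 2: left 1 to 1, down 1 to 5, right 2 to 7 — 4 moves in all.
Check: order respected (1 at step 1, 5 at step 2); 4 moves as required.

2, 1, 5, 6, 7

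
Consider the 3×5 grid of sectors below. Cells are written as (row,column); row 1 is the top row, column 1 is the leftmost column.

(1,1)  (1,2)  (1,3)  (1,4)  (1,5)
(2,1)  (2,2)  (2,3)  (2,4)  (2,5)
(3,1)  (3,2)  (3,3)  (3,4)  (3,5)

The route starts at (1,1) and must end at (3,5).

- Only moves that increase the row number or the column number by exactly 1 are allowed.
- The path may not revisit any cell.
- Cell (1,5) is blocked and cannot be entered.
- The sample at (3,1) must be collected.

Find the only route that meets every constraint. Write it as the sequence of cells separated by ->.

Moves only go right or down, so the column and row indices never decrease.
Route from (1,1): 2× down (reaching (3,1)), 4× right (reaching (3,5)) — 6 moves in all.
Check: all required cells visited.

(1,1) -> (2,1) -> (3,1) -> (3,2) -> (3,3) -> (3,4) -> (3,5)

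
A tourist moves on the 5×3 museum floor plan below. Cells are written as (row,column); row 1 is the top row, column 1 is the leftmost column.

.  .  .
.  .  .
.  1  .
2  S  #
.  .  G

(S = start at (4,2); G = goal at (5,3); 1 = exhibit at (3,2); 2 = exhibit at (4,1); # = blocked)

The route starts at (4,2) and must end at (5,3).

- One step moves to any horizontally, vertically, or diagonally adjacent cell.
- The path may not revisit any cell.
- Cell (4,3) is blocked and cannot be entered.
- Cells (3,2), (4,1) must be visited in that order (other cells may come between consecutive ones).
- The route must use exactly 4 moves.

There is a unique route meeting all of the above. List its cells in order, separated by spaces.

The waypoints must appear in the order (3,2), (4,1), with no cell reused.
Route from (4,2): up 1 to (3,2), down-left 1 to (4,1), down-right 1 to (5,2), right 1 to (5,3) — 4 moves in all.
Check: order respected (1 at step 1, 2 at step 2); 4 moves as required.

(4,2) (3,2) (4,1) (5,2) (5,3)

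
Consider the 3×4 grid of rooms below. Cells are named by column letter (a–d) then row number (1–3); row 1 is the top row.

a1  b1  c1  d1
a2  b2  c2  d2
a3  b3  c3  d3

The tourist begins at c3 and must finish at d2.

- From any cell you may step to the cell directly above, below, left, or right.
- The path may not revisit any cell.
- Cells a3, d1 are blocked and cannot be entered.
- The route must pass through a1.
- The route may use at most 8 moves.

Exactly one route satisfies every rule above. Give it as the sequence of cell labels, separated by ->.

The 8-move cap with required stops at a1 leaves no slack for detours.
Route from c3: left 1 to b3, up 1 to b2, left 1 to a2, up 1 to a1, right 2 to c1, down 1 to c2, right 1 to d2 — 8 moves in all.
Check: all required cells visited; 8 ≤ 8 moves.

c3 -> b3 -> b2 -> a2 -> a1 -> b1 -> c1 -> c2 -> d2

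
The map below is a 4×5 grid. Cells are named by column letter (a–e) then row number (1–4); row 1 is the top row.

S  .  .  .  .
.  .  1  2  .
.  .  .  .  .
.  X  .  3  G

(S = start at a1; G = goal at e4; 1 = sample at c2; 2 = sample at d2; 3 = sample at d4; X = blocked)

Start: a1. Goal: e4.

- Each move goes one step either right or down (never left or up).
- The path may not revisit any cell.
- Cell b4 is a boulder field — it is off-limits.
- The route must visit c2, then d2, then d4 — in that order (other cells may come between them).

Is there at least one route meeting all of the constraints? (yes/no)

yes

One route that works: a1 → a2 → b2 → c2 → d2 → d3 → d4 → e4.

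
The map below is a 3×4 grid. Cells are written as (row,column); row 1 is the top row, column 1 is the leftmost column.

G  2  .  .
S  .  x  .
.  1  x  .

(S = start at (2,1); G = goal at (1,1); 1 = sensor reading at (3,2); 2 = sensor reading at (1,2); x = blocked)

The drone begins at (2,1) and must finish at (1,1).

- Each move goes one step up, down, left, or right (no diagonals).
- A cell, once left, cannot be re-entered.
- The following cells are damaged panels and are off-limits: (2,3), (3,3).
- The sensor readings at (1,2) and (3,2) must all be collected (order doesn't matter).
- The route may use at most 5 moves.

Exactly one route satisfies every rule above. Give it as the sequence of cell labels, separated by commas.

Any route must reach (1,2) and (3,2) and still end at (1,1) within 5 moves, so the order of the required stops is forced.
Route from (2,1): down 1 to (3,1), right 1 to (3,2), up 2 to (1,2), left 1 to (1,1) — 5 moves in all.
Check: all required cells visited; 5 ≤ 5 moves.

(2,1), (3,1), (3,2), (2,2), (1,2), (1,1)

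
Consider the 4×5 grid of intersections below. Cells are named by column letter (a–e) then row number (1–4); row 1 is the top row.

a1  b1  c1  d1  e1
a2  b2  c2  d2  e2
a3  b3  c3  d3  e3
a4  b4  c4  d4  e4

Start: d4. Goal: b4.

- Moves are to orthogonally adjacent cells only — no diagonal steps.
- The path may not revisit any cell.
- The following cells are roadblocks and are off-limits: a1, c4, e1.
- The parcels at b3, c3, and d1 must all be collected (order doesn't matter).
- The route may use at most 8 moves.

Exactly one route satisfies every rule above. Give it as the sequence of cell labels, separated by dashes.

d4 - d3 - d2 - d1 - c1 - c2 - c3 - b3 - b4

The 8-move cap with required stops at b3, c3, d1 leaves no slack for detours.
Route from d4: up 3 to d1, left 1 to c1, down 2 to c3, left 1 to b3, down 1 to b4 — 8 moves in all.
Check: all required cells visited; 8 ≤ 8 moves.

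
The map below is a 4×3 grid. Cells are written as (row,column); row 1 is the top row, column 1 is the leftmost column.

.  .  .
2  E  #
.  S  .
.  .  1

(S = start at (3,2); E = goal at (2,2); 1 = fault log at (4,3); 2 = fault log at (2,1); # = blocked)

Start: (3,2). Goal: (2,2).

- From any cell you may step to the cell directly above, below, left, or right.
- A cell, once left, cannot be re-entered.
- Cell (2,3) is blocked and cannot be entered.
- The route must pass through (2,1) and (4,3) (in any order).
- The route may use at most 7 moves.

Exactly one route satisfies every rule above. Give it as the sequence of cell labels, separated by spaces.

The 7-move cap with required stops at (2,1), (4,3) leaves no slack for detours.
Route from (3,2): right 1 to (3,3), down 1 to (4,3), left 2 to (4,1), up 2 to (2,1), right 1 to (2,2) — 7 moves in all.
Check: all required cells visited; 7 ≤ 7 moves.

(3,2) (3,3) (4,3) (4,2) (4,1) (3,1) (2,1) (2,2)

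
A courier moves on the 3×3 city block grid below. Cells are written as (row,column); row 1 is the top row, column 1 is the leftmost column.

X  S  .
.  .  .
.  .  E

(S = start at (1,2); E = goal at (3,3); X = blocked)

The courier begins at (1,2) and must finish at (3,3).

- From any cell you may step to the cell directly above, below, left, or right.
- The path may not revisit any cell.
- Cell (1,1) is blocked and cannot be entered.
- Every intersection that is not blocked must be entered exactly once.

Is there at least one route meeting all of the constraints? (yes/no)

One route that works: (1,2) → (1,3) → (2,3) → (2,2) → (2,1) → (3,1) → (3,2) → (3,3).

yes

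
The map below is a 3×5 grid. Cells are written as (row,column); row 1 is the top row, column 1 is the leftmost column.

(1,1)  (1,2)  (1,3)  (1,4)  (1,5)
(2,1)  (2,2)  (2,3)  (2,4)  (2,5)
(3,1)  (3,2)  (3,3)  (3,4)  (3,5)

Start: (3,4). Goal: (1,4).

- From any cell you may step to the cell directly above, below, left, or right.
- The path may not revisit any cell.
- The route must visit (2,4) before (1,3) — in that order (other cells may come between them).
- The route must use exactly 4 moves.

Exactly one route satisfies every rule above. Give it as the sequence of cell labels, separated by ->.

(3,4) -> (2,4) -> (2,3) -> (1,3) -> (1,4)

The waypoints must appear in the order (2,4), (1,3), with no cell reused.
Route from (3,4): up to (2,4), left to (2,3), up to (1,3), right to (1,4) — 4 moves in all.
Check: order respected ((2,4) at step 1, (1,3) at step 3); 4 moves as required.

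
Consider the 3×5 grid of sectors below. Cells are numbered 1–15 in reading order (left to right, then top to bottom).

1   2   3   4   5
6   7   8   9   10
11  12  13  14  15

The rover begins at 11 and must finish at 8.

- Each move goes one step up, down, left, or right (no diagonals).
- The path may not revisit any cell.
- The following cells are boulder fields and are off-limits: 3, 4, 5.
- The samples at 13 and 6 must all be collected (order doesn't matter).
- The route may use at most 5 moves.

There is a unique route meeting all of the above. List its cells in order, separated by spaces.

The 5-move cap with required stops at 13, 6 leaves no slack for detours.
Route from 11: up 1 to 6, right 1 to 7, down 1 to 12, right 1 to 13, up 1 to 8 — 5 moves in all.
Check: all required cells visited; 5 ≤ 5 moves.

11 6 7 12 13 8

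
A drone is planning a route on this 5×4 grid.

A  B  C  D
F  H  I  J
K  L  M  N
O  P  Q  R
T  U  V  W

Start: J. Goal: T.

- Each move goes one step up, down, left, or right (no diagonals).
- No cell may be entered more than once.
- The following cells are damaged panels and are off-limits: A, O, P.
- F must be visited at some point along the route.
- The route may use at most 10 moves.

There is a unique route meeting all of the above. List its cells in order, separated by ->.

J -> I -> H -> F -> K -> L -> M -> Q -> V -> U -> T

The 10-move cap with required stops at F leaves no slack for detours.
Route from J: left 3 to F, down 1 to K, right 2 to M, down 2 to V, left 2 to T — 10 moves in all.
Check: all required cells visited; 10 ≤ 10 moves.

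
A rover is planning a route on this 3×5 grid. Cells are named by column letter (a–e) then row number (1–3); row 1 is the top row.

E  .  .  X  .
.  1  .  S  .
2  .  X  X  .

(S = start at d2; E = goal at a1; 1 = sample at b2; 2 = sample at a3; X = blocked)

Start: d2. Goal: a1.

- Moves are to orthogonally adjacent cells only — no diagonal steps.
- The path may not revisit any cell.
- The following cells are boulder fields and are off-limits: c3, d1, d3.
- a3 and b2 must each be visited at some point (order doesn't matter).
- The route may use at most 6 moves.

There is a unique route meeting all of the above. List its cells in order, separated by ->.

The 6-move cap with required stops at a3, b2 leaves no slack for detours.
Route from d2: 2× left (reaching b2), down to b3, left to a3, 2× up (reaching a1) — 6 moves in all.
Check: all required cells visited; 6 ≤ 6 moves.

d2 -> c2 -> b2 -> b3 -> a3 -> a2 -> a1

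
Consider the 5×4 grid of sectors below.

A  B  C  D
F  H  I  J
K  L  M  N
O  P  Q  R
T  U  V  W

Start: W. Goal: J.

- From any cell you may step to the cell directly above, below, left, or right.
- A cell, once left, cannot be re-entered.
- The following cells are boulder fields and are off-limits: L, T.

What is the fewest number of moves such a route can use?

The Manhattan distance from W to J is |5−2| + |4−4| = 3, so at least 3 moves are needed.
A route of 3 moves achieves this: W → R → N → J.
Since 3 matches the lower bound, it is optimal.

3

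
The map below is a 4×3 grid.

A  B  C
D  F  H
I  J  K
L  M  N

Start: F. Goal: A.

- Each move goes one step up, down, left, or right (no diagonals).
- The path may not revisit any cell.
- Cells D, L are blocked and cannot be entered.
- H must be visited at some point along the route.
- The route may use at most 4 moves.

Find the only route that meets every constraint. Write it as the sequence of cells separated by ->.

F -> H -> C -> B -> A

The 4-move cap with required stops at H leaves no slack for detours.
Route from F: right to H, up to C, 2× left (reaching A) — 4 moves in all.
Check: all required cells visited; 4 ≤ 4 moves.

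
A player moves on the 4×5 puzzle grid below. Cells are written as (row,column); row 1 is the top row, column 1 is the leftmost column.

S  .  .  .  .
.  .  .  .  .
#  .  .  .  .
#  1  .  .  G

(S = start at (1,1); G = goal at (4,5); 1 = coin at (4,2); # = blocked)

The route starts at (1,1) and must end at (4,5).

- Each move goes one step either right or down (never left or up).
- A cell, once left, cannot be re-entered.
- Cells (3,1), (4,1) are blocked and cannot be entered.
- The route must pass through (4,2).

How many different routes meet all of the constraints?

A right/down-only route from (1,1) to (4,5) makes exactly 3 down-moves and 4 right-moves in some order.
With no other constraints that would be C(7,3) = 35 routes.
Split at (4,2) and multiply the segment counts (each segment already excludes blocked cells): (1,1)→(4,2): 2; (4,2)→(4,5): 1; product = 2.
That gives 2 routes.

2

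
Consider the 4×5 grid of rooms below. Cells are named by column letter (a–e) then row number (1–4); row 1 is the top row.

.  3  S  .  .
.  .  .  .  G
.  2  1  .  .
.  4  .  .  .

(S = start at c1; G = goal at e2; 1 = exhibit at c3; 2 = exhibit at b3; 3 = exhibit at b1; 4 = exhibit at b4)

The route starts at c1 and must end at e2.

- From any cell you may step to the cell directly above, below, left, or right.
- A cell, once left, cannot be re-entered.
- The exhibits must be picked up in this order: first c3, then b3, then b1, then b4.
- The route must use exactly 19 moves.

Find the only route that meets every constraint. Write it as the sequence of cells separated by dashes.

c1 - c2 - c3 - b3 - b2 - b1 - a1 - a2 - a3 - a4 - b4 - c4 - d4 - e4 - e3 - d3 - d2 - d1 - e1 - e2

The waypoints must appear in the order c3, b3, b1, b4, with no cell reused.
Route from c1: 2× down (reaching c3), left to b3, 2× up (reaching b1), left to a1, 3× down (reaching a4), 4× right (reaching e4), up to e3, left to d3, 2× up (reaching d1), right to e1, down to e2 — 19 moves in all.
Check: order respected (1 at step 2, 2 at step 3, 3 at step 5, 4 at step 10); 19 moves as required.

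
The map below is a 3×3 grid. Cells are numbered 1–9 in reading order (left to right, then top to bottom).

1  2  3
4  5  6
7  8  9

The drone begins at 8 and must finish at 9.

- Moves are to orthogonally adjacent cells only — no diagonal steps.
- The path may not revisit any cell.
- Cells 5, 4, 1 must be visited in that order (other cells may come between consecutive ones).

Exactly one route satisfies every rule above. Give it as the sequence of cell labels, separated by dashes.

8 - 5 - 4 - 1 - 2 - 3 - 6 - 9

The waypoints must appear in the order 5, 4, 1, with no cell reused.
Route from 8: up to 5, left to 4, up to 1, 2× right (reaching 3), 2× down (reaching 9) — 7 moves in all.
Check: order respected (5 at step 1, 4 at step 2, 1 at step 3).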